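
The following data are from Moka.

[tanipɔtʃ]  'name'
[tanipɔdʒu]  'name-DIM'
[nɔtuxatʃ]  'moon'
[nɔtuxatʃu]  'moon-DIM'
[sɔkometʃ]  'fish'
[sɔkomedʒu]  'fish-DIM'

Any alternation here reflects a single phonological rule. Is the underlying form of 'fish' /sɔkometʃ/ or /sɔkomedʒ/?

/sɔkomedʒ/

'fish' shows [tʃ] ~ [dʒ] at the end of the stem ([sɔkometʃ] vs [sɔkomedʒu]).
But 'moon' keeps [tʃ] in both environments ([nɔtuxatʃ], [nɔtuxatʃu]), so there is no rule changing /tʃ/ to [dʒ] before the DIM suffix.
So /dʒ/ is underlying, and a rule of word-final obstruent devoicing — voiced obstruents become voiceless word-finally — gives [tʃ].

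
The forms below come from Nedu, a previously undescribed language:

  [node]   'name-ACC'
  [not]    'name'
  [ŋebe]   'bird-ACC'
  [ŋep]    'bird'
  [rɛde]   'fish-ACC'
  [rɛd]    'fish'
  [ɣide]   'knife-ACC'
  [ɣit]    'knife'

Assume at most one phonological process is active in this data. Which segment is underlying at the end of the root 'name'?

/t/

In [node] and [not] the final segment of 'name' alternates: [d] ~ [t].
But 'fish' keeps [d] in both environments ([rɛde], [rɛd]), so there is no rule changing /d/ to [t] in isolation.
The alternation reflects intervocalic voicing: voiceless stops become voiced between vowels. /t/ is underlying.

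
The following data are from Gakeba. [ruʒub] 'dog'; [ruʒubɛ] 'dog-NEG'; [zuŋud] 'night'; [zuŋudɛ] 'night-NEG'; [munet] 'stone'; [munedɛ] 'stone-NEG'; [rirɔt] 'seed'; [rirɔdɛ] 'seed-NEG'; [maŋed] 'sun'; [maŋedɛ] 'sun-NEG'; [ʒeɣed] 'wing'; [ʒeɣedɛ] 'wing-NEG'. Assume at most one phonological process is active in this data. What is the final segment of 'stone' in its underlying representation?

In [munet] and [munedɛ] the final segment of 'stone' alternates: [t] ~ [d].
But 'night' keeps [d] in both environments ([zuŋud], [zuŋudɛ]), so there is no rule changing /d/ to [t] in isolation.
Therefore /t/ is basic and [d] is derived by intervocalic voicing (voiceless stops become voiced between vowels).

/t/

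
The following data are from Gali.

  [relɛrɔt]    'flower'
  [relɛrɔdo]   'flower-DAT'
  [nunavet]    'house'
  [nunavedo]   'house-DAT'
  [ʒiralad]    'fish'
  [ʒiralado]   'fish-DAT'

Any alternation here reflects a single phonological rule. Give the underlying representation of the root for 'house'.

'house' shows [t] ~ [d] at the end of the stem ([nunavet] vs [nunavedo]).
Compare 'fish', with invariant [d] in [ʒiralad] and [ʒiralado]: an analysis with underlying /d/ and a rule producing [t] in isolation would wrongly predict alternation here too.
Therefore /t/ is basic and [d] is derived by intervocalic voicing (voiceless stops become voiced between vowels).
The underlying form of 'house' is therefore /nunavet/.

/nunavet/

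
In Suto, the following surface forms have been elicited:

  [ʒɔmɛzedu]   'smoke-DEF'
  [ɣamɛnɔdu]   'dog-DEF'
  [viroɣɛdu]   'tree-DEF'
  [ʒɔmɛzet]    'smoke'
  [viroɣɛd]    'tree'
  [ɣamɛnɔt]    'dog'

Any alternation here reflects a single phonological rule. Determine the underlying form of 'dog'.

In [ɣamɛnɔt] and [ɣamɛnɔdu] the final segment of 'dog' alternates: [t] ~ [d].
The stem 'tree' ([viroɣɛd], [viroɣɛdu]) shows [d] unchanged in both environments, so [d] cannot be basic with [t] derived in isolation.
Therefore /t/ is basic and [d] is derived by intervocalic voicing (voiceless stops become voiced between vowels).

/ɣamɛnɔt/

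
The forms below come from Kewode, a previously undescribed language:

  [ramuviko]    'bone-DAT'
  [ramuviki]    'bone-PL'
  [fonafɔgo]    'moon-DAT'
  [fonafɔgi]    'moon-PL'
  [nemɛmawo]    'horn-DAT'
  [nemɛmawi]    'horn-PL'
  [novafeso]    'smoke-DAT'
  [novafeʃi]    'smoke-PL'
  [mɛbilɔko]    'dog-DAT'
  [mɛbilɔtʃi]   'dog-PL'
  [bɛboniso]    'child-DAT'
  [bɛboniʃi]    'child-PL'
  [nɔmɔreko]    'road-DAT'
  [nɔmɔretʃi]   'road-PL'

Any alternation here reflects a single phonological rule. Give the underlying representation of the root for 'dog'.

/mɛbilɔtʃ/

The root 'dog' surfaces as [mɛbilɔko] and [mɛbilɔtʃi], with a stem-final [k] ~ [tʃ] alternation.
If /k/ were underlying and a rule turned it into [tʃ] before the PL suffix, 'bone' would also alternate; but it has [k] in both [ramuviko] and [ramuviki].
The underlying segment must be /tʃ/; palato-alveolar /tʃ/ and /ʃ/ become [k] and [s] when no front vowel follows, yielding [k] there.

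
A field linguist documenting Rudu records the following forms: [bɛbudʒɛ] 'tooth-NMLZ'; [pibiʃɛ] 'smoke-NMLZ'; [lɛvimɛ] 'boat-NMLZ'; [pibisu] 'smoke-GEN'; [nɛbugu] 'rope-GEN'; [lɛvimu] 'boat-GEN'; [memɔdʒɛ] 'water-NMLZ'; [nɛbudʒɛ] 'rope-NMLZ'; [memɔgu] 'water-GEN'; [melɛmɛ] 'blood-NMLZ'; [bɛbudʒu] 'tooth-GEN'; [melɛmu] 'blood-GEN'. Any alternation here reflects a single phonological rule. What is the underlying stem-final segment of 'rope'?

In [nɛbugu] and [nɛbudʒɛ] the final segment of 'rope' alternates: [g] ~ [dʒ].
If /dʒ/ were underlying and a rule turned it into [g] before the GEN suffix, 'tooth' would also alternate; but it has [dʒ] in both [bɛbudʒu] and [bɛbudʒɛ].
Therefore /g/ is basic and [dʒ] is derived by palatalization before a front vowel (/g/ and /s/ become palato-alveolar [dʒ] and [ʃ] before a front vowel).

/g/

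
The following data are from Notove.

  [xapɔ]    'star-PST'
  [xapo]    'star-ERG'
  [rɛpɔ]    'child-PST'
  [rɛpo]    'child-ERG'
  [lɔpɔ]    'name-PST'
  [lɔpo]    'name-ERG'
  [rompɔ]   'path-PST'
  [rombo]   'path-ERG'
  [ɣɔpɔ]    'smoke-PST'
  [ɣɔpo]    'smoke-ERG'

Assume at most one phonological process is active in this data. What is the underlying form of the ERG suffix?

The ERG morpheme has two allomorphs, [-bo] and [-po].
The PST suffix, which begins with [p], is invariant after every stem; so [p] is not altered by any rule here.
So the underlying form is /-bo/, and voiced stops become voiceless after a vowel.

/-bo/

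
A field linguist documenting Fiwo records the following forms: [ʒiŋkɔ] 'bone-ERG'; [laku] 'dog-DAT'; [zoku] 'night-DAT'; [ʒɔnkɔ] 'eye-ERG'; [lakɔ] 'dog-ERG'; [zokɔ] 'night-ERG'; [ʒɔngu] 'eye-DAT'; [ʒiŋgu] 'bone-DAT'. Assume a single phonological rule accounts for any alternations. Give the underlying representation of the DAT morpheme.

The DAT suffix surfaces as [-gu] and [-ku], depending on the final segment of the stem.
The ERG suffix, which begins with [k], is invariant after every stem; so [k] is not altered by any rule here.
So the underlying form is /-gu/, and voiced stops become voiceless after a vowel.

/-gu/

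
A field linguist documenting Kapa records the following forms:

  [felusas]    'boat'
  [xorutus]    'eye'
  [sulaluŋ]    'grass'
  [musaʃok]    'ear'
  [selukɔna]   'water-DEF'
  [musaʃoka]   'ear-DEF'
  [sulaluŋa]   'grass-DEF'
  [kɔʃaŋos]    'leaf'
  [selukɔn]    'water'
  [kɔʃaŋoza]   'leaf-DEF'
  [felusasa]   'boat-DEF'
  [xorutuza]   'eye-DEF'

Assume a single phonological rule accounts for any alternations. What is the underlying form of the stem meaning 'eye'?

In [xorutuza] and [xorutus] the final segment of 'eye' alternates: [z] ~ [s].
But 'boat' keeps [s] in both environments ([felusasa], [felusas]), so there is no rule changing /s/ to [z] before the DEF suffix.
So /z/ is underlying, and a rule of word-final obstruent devoicing — voiced obstruents become voiceless word-finally — gives [s].

/xorutuz/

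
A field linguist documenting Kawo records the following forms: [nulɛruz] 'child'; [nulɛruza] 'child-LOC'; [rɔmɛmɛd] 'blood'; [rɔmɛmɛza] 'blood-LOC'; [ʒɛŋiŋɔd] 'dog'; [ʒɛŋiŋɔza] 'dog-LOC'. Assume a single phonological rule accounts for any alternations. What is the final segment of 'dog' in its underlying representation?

/d/

In [ʒɛŋiŋɔd] and [ʒɛŋiŋɔza] the final segment of 'dog' alternates: [d] ~ [z].
But 'child' keeps [z] in both environments ([nulɛruz], [nulɛruza]), so there is no rule changing /z/ to [d] in isolation.
The underlying segment must be /d/; voiced stops become fricatives between vowels, yielding [z] there.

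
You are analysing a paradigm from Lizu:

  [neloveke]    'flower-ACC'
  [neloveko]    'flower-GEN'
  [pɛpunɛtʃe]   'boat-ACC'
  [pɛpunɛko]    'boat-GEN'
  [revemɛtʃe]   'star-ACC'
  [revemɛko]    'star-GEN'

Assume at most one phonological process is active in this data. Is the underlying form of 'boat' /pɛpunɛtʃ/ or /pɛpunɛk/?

/pɛpunɛtʃ/

'boat' shows [tʃ] ~ [k] at the end of the stem ([pɛpunɛtʃe] vs [pɛpunɛko]).
The stem 'flower' ([neloveke], [neloveko]) shows [k] unchanged in both environments, so [k] cannot be basic with [tʃ] derived before the ACC suffix.
The underlying segment must be /tʃ/; palato-alveolar /tʃ/ becomes [k] when no front vowel follows, yielding [k] there.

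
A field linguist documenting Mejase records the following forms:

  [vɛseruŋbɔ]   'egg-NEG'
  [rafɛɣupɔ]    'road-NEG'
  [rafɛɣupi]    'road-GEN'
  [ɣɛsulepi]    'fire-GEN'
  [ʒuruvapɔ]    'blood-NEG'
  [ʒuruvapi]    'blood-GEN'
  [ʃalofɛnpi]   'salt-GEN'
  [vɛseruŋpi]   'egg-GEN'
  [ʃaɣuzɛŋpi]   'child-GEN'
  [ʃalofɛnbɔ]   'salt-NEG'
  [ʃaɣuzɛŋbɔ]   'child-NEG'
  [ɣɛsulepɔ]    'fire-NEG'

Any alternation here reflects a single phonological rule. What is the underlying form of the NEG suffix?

/-bɔ/

The NEG morpheme has two allomorphs, [-bɔ] and [-pɔ].
The GEN suffix, which begins with [p], is invariant after every stem; so [p] is not altered by any rule here.
The NEG suffix is therefore /-bɔ/ underlyingly, with post-vocalic devoicing: voiced stops become voiceless after a vowel.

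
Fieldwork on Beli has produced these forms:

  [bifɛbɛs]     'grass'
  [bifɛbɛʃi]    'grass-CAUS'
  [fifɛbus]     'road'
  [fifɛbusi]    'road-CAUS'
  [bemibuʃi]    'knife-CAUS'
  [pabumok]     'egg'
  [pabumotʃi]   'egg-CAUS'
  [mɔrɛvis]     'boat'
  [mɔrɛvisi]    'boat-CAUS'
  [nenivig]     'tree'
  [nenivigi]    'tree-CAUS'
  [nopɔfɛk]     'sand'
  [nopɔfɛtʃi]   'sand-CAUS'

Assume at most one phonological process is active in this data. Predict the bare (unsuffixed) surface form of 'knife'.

[bemibus]

In [bifɛbɛs] and [bifɛbɛʃi] the final segment of 'grass' alternates: [s] ~ [ʃ].
But 'road' keeps [s] in both environments ([fifɛbus], [fifɛbusi]), so there is no rule changing /s/ to [ʃ] before the CAUS suffix.
The alternation reflects depalatalization: palato-alveolar /tʃ/ and /ʃ/ become [k] and [s] when no front vowel follows. /ʃ/ is underlying.
The one attested form of 'knife', [bemibuʃi], shows underlying /bemibuʃ/. Applying the same rule when no front vowel follows gives [bemibus].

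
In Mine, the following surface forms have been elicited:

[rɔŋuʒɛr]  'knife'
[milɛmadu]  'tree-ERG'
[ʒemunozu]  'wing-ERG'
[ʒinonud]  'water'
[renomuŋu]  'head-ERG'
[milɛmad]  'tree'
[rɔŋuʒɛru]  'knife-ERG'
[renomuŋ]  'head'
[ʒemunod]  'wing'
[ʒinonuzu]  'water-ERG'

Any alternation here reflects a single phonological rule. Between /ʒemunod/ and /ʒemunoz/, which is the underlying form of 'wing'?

/ʒemunoz/

The root 'wing' surfaces as [ʒemunod] and [ʒemunozu], with a stem-final [d] ~ [z] alternation.
Compare 'tree', with invariant [d] in [milɛmad] and [milɛmadu]: an analysis with underlying /d/ and a rule producing [z] before the ERG suffix would wrongly predict alternation here too.
The alternation reflects word-final hardening: voiced fricatives become stops word-finally. /z/ is underlying.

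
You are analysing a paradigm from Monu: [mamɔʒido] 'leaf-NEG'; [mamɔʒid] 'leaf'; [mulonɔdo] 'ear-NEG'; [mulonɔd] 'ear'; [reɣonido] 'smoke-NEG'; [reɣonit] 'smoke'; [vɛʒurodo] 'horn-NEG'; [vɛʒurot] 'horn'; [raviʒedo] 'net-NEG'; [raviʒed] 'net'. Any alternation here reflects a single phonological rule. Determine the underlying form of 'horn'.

/vɛʒurot/

In [vɛʒurodo] and [vɛʒurot] the final segment of 'horn' alternates: [d] ~ [t].
If /d/ were underlying and a rule turned it into [t] in isolation, 'leaf' would also alternate; but it has [d] in both [mamɔʒido] and [mamɔʒid].
The alternation reflects intervocalic voicing: voiceless stops become voiced between vowels. /t/ is underlying.
So 'horn' = /vɛʒurot/.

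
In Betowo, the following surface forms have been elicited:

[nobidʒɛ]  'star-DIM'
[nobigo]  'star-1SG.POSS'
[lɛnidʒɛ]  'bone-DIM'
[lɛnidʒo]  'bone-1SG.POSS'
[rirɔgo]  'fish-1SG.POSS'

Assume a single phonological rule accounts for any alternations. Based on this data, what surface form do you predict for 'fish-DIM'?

[rirɔdʒɛ]

The root 'star' surfaces as [nobidʒɛ] and [nobigo], with a stem-final [dʒ] ~ [g] alternation.
But 'bone' keeps [dʒ] in both environments ([lɛnidʒɛ], [lɛnidʒo]), so there is no rule changing /dʒ/ to [g] before the 1SG.POSS suffix.
So /g/ is underlying, and a rule of palatalization before a front vowel — /g/ becomes palato-alveolar [dʒ] before a front vowel — gives [dʒ].
The one attested form of 'fish', [rirɔgo], shows underlying /rirɔg/. Applying the same rule before a front vowel gives [rirɔdʒɛ].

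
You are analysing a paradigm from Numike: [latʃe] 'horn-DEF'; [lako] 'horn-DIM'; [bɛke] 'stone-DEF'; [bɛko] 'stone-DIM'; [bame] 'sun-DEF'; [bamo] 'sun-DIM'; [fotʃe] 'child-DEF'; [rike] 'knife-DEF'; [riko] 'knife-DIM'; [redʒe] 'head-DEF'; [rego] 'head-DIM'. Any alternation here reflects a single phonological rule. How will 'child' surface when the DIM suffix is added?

'horn' shows [tʃ] ~ [k] at the end of the stem ([latʃe] vs [lako]).
The stem 'knife' ([rike], [riko]) shows [k] unchanged in both environments, so [k] cannot be basic with [tʃ] derived before the DEF suffix.
So /tʃ/ is underlying, and a rule of depalatalization — palato-alveolar /tʃ/ and /dʒ/ become [k] and [g] when no front vowel follows — gives [k].
From [fotʃe] the stem 'child' is /fotʃ/; when no front vowel follows this yields [foko].

[foko]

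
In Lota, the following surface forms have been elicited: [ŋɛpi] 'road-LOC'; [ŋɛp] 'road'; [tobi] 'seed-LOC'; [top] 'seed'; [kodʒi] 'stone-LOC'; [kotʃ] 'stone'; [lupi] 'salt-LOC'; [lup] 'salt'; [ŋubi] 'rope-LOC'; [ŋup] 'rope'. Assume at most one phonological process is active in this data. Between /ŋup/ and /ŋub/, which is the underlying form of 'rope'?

The stem for 'rope' ends in [b] in [ŋubi] but [p] in [ŋup].
The stem 'salt' ([lupi], [lup]) shows [p] unchanged in both environments, so [p] cannot be basic with [b] derived before the LOC suffix.
So /b/ is underlying, and a rule of word-final obstruent devoicing — voiced obstruents become voiceless word-finally — gives [p].

/ŋub/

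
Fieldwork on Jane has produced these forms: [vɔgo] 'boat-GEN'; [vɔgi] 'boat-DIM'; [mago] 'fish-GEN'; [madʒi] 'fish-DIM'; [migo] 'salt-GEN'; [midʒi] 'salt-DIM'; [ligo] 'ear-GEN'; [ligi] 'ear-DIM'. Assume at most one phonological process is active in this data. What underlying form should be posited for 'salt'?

The root 'salt' surfaces as [migo] and [midʒi], with a stem-final [g] ~ [dʒ] alternation.
The stem 'ear' ([ligo], [ligi]) shows [g] unchanged in both environments, so [g] cannot be basic with [dʒ] derived before the DIM suffix.
The underlying segment must be /dʒ/; palato-alveolar /dʒ/ becomes [g] when no front vowel follows, yielding [g] there.
So 'salt' = /midʒ/.

/midʒ/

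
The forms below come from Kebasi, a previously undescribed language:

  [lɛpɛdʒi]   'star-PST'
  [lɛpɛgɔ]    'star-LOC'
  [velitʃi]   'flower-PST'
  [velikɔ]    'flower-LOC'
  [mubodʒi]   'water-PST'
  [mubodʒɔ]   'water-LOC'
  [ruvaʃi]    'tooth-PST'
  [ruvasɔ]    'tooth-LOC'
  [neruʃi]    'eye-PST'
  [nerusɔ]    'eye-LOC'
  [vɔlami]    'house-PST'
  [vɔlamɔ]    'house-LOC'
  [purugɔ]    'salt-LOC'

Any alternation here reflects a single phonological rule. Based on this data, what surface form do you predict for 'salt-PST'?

In [lɛpɛdʒi] and [lɛpɛgɔ] the final segment of 'star' alternates: [dʒ] ~ [g].
But 'water' keeps [dʒ] in both environments ([mubodʒi], [mubodʒɔ]), so there is no rule changing /dʒ/ to [g] before the LOC suffix.
The underlying segment must be /g/; /k/, /g/ and /s/ become palato-alveolar [tʃ], [dʒ] and [ʃ] before a front vowel, yielding [dʒ] there.
From [purugɔ] the stem 'salt' is /purug/; before a front vowel this yields [purudʒi].

[purudʒi]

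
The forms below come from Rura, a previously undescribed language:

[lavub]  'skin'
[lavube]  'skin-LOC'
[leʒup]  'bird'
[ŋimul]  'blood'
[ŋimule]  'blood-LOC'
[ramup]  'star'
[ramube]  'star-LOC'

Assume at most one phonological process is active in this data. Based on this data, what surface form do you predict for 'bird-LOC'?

In [ramup] and [ramube] the final segment of 'star' alternates: [p] ~ [b].
But 'skin' keeps [b] in both environments ([lavub], [lavube]), so there is no rule changing /b/ to [p] in isolation.
So /p/ is underlying, and a rule of intervocalic voicing — voiceless stops become voiced between vowels — gives [b].
From [leʒup] the stem 'bird' is /leʒup/; between vowels this yields [leʒube].

[leʒube]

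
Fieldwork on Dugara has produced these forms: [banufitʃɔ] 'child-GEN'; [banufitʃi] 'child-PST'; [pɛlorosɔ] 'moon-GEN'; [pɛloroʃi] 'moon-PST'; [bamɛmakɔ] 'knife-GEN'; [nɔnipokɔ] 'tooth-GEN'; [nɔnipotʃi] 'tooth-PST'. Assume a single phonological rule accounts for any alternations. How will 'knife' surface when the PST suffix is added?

The stem for 'tooth' ends in [k] in [nɔnipokɔ] but [tʃ] in [nɔnipotʃi].
Compare 'child', with invariant [tʃ] in [banufitʃɔ] and [banufitʃi]: an analysis with underlying /tʃ/ and a rule producing [k] before the GEN suffix would wrongly predict alternation here too.
The underlying segment must be /k/; /k/ and /s/ become palato-alveolar [tʃ] and [ʃ] before a front vowel, yielding [tʃ] there.
The one attested form of 'knife', [bamɛmakɔ], shows underlying /bamɛmak/. Applying the same rule before a front vowel gives [bamɛmatʃi].

[bamɛmatʃi]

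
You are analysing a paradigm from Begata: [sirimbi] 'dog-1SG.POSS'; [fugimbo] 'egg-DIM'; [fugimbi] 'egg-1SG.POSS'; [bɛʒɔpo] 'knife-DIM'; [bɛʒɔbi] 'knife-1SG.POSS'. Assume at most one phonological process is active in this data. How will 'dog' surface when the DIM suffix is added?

[sirimbo]

The DIM suffix surfaces as [-bo] and [-po], depending on the final segment of the stem.
By contrast the 1SG.POSS suffix keeps its initial [b] throughout — that segment must be underlying.
The DIM suffix is therefore /-po/ underlyingly, with post-nasal voicing: voiceless stops become voiced after a nasal.
After 'dog', which ends in a nasal, the suffix surfaces as [-bo], giving [sirimbo].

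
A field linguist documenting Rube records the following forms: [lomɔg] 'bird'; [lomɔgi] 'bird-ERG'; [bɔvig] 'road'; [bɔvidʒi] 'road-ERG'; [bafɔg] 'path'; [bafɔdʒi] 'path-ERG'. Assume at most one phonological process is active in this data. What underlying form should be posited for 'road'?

In [bɔvig] and [bɔvidʒi] the final segment of 'road' alternates: [g] ~ [dʒ].
But 'bird' keeps [g] in both environments ([lomɔg], [lomɔgi]), so there is no rule changing /g/ to [dʒ] before the ERG suffix.
The alternation reflects depalatalization: palato-alveolar /dʒ/ becomes [g] when no front vowel follows. /dʒ/ is underlying.
Hence 'road' is /bɔvidʒ/ underlyingly.

/bɔvidʒ/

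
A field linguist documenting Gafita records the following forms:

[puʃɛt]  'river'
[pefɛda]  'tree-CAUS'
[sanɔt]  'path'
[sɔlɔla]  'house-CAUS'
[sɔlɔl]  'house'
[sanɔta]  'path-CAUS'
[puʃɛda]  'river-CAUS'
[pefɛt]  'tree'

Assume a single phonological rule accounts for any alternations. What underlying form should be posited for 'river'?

/puʃɛd/

The root 'river' surfaces as [puʃɛda] and [puʃɛt], with a stem-final [d] ~ [t] alternation.
Compare 'path', with invariant [t] in [sanɔta] and [sanɔt]: an analysis with underlying /t/ and a rule producing [d] before the CAUS suffix would wrongly predict alternation here too.
The alternation reflects word-final obstruent devoicing: voiced obstruents become voiceless word-finally. /d/ is underlying.
The underlying form of 'river' is therefore /puʃɛd/.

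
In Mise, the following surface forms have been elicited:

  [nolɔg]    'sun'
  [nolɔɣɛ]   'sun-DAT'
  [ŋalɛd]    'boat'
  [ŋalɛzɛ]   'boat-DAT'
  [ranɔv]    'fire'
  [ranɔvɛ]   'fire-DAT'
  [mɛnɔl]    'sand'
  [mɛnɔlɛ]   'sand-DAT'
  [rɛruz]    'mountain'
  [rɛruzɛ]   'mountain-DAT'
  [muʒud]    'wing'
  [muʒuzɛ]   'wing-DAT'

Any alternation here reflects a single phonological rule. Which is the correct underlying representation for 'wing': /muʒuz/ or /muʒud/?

'wing' shows [d] ~ [z] at the end of the stem ([muʒud] vs [muʒuzɛ]).
But 'mountain' keeps [z] in both environments ([rɛruz], [rɛruzɛ]), so there is no rule changing /z/ to [d] in isolation.
The alternation reflects intervocalic spirantization: voiced stops become fricatives between vowels. /d/ is underlying.

/muʒud/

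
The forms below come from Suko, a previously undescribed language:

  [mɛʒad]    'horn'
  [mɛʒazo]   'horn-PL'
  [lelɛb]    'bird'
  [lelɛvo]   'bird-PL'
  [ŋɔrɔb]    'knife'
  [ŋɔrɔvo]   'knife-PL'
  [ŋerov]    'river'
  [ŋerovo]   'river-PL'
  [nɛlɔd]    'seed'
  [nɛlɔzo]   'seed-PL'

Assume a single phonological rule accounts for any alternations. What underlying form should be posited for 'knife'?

/ŋɔrɔb/

'knife' shows [b] ~ [v] at the end of the stem ([ŋɔrɔb] vs [ŋɔrɔvo]).
The stem 'river' ([ŋerov], [ŋerovo]) shows [v] unchanged in both environments, so [v] cannot be basic with [b] derived in isolation.
The alternation reflects intervocalic spirantization: voiced stops become fricatives between vowels. /b/ is underlying.
So 'knife' = /ŋɔrɔb/.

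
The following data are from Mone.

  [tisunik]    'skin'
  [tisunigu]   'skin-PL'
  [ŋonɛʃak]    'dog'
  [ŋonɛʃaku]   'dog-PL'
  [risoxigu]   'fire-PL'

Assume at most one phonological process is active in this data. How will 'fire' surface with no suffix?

The root 'skin' surfaces as [tisunik] and [tisunigu], with a stem-final [k] ~ [g] alternation.
But 'dog' keeps [k] in both environments ([ŋonɛʃak], [ŋonɛʃaku]), so there is no rule changing /k/ to [g] before the PL suffix.
So /g/ is underlying, and a rule of word-final obstruent devoicing — voiced obstruents become voiceless word-finally — gives [k].
From [risoxigu] the stem 'fire' is /risoxig/; word-finally this yields [risoxik].

[risoxik]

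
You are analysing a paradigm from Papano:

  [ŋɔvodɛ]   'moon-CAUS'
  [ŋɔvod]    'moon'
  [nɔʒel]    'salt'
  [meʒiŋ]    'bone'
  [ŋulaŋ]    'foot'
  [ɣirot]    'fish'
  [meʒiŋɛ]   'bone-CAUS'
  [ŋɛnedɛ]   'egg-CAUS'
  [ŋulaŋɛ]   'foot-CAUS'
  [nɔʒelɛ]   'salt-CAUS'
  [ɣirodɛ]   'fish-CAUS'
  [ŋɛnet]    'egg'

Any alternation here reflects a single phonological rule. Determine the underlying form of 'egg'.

/ŋɛnet/

The stem for 'egg' ends in [d] in [ŋɛnedɛ] but [t] in [ŋɛnet].
If /d/ were underlying and a rule turned it into [t] in isolation, 'moon' would also alternate; but it has [d] in both [ŋɔvodɛ] and [ŋɔvod].
The underlying segment must be /t/; voiceless stops become voiced between vowels, yielding [d] there.
The underlying form of 'egg' is therefore /ŋɛnet/.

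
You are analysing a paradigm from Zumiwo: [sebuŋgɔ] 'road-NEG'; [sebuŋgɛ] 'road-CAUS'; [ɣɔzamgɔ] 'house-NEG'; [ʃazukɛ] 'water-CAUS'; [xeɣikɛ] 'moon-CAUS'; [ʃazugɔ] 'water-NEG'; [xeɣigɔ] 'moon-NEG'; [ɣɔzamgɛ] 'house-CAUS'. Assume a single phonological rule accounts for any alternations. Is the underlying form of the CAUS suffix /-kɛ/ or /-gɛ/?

The CAUS morpheme has two allomorphs, [-gɛ] and [-kɛ].
By contrast the NEG suffix keeps its initial [g] throughout — that segment must be underlying.
So the underlying form is /-kɛ/, and voiceless stops become voiced after a nasal.

/-kɛ/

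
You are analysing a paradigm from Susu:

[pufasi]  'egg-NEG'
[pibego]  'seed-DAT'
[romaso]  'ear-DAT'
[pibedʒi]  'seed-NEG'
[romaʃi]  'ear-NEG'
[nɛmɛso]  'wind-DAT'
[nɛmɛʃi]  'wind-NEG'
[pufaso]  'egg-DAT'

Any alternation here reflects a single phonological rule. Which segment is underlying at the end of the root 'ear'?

/ʃ/

In [romaso] and [romaʃi] the final segment of 'ear' alternates: [s] ~ [ʃ].
Compare 'egg', with invariant [s] in [pufaso] and [pufasi]: an analysis with underlying /s/ and a rule producing [ʃ] before the NEG suffix would wrongly predict alternation here too.
The underlying segment must be /ʃ/; palato-alveolar /dʒ/ and /ʃ/ become [g] and [s] when no front vowel follows, yielding [s] there.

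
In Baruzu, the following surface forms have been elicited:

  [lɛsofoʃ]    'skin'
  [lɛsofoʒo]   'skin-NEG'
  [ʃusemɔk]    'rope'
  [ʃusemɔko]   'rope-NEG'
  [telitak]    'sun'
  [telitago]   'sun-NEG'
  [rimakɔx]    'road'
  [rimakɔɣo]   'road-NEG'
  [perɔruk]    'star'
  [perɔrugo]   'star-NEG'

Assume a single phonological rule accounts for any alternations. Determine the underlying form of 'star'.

The root 'star' surfaces as [perɔruk] and [perɔrugo], with a stem-final [k] ~ [g] alternation.
But 'rope' keeps [k] in both environments ([ʃusemɔk], [ʃusemɔko]), so there is no rule changing /k/ to [g] before the NEG suffix.
So /g/ is underlying, and a rule of word-final obstruent devoicing — voiced obstruents become voiceless word-finally — gives [k].
The underlying form of 'star' is therefore /perɔrug/.

/perɔrug/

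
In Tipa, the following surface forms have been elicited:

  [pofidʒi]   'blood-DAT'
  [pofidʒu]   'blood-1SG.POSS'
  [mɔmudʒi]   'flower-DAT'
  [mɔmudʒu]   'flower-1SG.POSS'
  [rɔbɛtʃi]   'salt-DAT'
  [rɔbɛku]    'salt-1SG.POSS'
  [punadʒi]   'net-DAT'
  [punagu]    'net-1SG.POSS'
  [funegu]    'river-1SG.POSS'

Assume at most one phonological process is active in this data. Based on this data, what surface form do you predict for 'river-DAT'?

[funedʒi]

In [punadʒi] and [punagu] the final segment of 'net' alternates: [dʒ] ~ [g].
If /dʒ/ were underlying and a rule turned it into [g] before the 1SG.POSS suffix, 'flower' would also alternate; but it has [dʒ] in both [mɔmudʒi] and [mɔmudʒu].
So /g/ is underlying, and a rule of palatalization before a front vowel — /k/ and /g/ become palato-alveolar [tʃ] and [dʒ] before a front vowel — gives [dʒ].
The one attested form of 'river', [funegu], shows underlying /funeg/. Applying the same rule before a front vowel gives [funedʒi].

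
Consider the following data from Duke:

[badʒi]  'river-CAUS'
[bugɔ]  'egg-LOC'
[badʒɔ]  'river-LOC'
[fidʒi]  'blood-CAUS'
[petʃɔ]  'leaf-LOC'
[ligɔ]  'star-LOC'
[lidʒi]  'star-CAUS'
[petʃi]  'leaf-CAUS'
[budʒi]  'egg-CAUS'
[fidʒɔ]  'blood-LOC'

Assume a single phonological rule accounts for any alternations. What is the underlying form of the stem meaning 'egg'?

The root 'egg' surfaces as [budʒi] and [bugɔ], with a stem-final [dʒ] ~ [g] alternation.
The stem 'river' ([badʒi], [badʒɔ]) shows [dʒ] unchanged in both environments, so [dʒ] cannot be basic with [g] derived before the LOC suffix.
The underlying segment must be /g/; /g/ becomes palato-alveolar [dʒ] before a front vowel, yielding [dʒ] there.

/bug/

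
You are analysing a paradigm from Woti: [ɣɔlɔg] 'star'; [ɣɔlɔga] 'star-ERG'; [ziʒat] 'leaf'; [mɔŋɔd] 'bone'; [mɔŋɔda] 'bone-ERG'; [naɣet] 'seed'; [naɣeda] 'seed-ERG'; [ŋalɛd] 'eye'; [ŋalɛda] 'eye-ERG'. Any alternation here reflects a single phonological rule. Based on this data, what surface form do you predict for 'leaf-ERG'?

[ziʒada]

The root 'seed' surfaces as [naɣet] and [naɣeda], with a stem-final [t] ~ [d] alternation.
Compare 'eye', with invariant [d] in [ŋalɛd] and [ŋalɛda]: an analysis with underlying /d/ and a rule producing [t] in isolation would wrongly predict alternation here too.
The alternation reflects intervocalic voicing: voiceless stops become voiced between vowels. /t/ is underlying.
The one attested form of 'leaf', [ziʒat], shows underlying /ziʒat/. Applying the same rule between vowels gives [ziʒada].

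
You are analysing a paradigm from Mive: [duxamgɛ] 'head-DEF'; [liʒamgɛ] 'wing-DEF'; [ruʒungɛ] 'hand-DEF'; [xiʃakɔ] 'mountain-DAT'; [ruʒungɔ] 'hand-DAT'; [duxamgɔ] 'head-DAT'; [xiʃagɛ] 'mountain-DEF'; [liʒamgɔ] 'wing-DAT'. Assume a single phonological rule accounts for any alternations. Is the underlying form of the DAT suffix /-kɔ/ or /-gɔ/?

The DAT suffix surfaces as [-gɔ] and [-kɔ], depending on the final segment of the stem.
The DEF suffix, which begins with [g], is invariant after every stem; so [g] is not altered by any rule here.
The DAT suffix is therefore /-kɔ/ underlyingly, with post-nasal voicing: voiceless stops become voiced after a nasal.

/-kɔ/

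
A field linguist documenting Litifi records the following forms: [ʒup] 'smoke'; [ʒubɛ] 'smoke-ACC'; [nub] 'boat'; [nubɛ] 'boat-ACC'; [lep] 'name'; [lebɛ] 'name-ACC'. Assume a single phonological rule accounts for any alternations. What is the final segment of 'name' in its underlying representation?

/p/

In [lep] and [lebɛ] the final segment of 'name' alternates: [p] ~ [b].
If /b/ were underlying and a rule turned it into [p] in isolation, 'boat' would also alternate; but it has [b] in both [nub] and [nubɛ].
Therefore /p/ is basic and [b] is derived by intervocalic voicing (voiceless stops become voiced between vowels).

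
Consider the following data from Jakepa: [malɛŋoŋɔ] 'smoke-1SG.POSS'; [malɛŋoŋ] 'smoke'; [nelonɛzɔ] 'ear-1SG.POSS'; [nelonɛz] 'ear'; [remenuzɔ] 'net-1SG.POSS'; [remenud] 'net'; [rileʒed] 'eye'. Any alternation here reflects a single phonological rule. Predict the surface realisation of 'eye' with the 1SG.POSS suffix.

[rileʒezɔ]

In [remenuzɔ] and [remenud] the final segment of 'net' alternates: [z] ~ [d].
But 'ear' keeps [z] in both environments ([nelonɛzɔ], [nelonɛz]), so there is no rule changing /z/ to [d] in isolation.
The alternation reflects intervocalic spirantization: voiced stops become fricatives between vowels. /d/ is underlying.
From [rileʒed] the stem 'eye' is /rileʒed/; between vowels this yields [rileʒezɔ].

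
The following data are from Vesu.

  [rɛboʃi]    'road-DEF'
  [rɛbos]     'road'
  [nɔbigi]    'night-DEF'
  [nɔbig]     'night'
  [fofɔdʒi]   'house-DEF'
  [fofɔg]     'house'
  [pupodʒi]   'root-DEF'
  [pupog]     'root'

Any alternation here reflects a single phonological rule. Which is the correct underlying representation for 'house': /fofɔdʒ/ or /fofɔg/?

/fofɔdʒ/

In [fofɔdʒi] and [fofɔg] the final segment of 'house' alternates: [dʒ] ~ [g].
If /g/ were underlying and a rule turned it into [dʒ] before the DEF suffix, 'night' would also alternate; but it has [g] in both [nɔbigi] and [nɔbig].
The alternation reflects depalatalization: palato-alveolar /dʒ/ and /ʃ/ become [g] and [s] when no front vowel follows. /dʒ/ is underlying.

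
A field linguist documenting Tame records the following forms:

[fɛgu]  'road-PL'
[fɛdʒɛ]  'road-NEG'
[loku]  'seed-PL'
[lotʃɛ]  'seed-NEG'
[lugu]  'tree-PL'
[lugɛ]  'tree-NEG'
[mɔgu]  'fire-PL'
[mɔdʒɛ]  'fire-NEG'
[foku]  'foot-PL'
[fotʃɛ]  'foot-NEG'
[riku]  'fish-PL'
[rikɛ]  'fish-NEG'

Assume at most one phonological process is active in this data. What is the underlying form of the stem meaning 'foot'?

The stem for 'foot' ends in [k] in [foku] but [tʃ] in [fotʃɛ].
If /k/ were underlying and a rule turned it into [tʃ] before the NEG suffix, 'fish' would also alternate; but it has [k] in both [riku] and [rikɛ].
Therefore /tʃ/ is basic and [k] is derived by depalatalization (palato-alveolar /tʃ/ and /dʒ/ become [k] and [g] when no front vowel follows).
So 'foot' = /fotʃ/.

/fotʃ/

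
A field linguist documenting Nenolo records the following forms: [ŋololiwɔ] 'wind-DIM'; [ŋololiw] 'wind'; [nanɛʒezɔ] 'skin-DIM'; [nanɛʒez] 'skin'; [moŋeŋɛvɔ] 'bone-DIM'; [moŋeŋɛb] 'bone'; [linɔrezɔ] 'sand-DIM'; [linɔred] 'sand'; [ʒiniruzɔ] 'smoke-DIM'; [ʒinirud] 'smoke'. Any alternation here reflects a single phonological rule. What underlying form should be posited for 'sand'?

'sand' shows [z] ~ [d] at the end of the stem ([linɔrezɔ] vs [linɔred]).
Compare 'skin', with invariant [z] in [nanɛʒezɔ] and [nanɛʒez]: an analysis with underlying /z/ and a rule producing [d] in isolation would wrongly predict alternation here too.
So /d/ is underlying, and a rule of intervocalic spirantization — voiced stops become fricatives between vowels — gives [z].
The underlying form of 'sand' is therefore /linɔred/.

/linɔred/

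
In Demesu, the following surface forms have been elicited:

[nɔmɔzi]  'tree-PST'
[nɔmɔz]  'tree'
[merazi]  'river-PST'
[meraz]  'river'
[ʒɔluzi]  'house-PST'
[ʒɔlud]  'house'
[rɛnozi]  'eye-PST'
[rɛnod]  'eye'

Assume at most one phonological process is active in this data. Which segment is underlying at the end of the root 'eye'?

The stem for 'eye' ends in [z] in [rɛnozi] but [d] in [rɛnod].
If /z/ were underlying and a rule turned it into [d] in isolation, 'river' would also alternate; but it has [z] in both [merazi] and [meraz].
The alternation reflects intervocalic spirantization: voiced stops become fricatives between vowels. /d/ is underlying.

/d/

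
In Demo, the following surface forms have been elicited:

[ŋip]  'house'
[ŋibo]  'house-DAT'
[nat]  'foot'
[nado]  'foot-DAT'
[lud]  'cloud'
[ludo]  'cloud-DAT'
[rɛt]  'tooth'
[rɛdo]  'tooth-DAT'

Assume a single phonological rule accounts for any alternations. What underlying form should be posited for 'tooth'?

/rɛt/

The root 'tooth' surfaces as [rɛt] and [rɛdo], with a stem-final [t] ~ [d] alternation.
If /d/ were underlying and a rule turned it into [t] in isolation, 'cloud' would also alternate; but it has [d] in both [lud] and [ludo].
The underlying segment must be /t/; voiceless stops become voiced between vowels, yielding [d] there.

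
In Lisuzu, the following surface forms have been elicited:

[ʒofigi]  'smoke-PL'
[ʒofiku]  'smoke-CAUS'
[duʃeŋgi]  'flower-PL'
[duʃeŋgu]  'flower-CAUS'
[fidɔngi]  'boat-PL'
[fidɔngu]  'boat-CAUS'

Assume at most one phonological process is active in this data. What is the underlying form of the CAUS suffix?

/-ku/

The CAUS suffix surfaces as [-gu] and [-ku], depending on the final segment of the stem.
By contrast the PL suffix keeps its initial [g] throughout — that segment must be underlying.
The CAUS suffix is therefore /-ku/ underlyingly, with post-nasal voicing: voiceless stops become voiced after a nasal.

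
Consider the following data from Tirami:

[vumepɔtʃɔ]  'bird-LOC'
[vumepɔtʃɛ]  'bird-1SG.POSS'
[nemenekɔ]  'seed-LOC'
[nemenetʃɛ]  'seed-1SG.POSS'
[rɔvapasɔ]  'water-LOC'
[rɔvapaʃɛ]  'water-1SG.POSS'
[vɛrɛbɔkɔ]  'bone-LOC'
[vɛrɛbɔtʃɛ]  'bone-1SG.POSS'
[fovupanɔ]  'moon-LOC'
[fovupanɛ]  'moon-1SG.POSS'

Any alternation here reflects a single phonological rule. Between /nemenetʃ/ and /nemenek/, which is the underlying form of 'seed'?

/nemenek/

'seed' shows [k] ~ [tʃ] at the end of the stem ([nemenekɔ] vs [nemenetʃɛ]).
The stem 'bird' ([vumepɔtʃɔ], [vumepɔtʃɛ]) shows [tʃ] unchanged in both environments, so [tʃ] cannot be basic with [k] derived before the LOC suffix.
The alternation reflects palatalization before a front vowel: /k/ and /s/ become palato-alveolar [tʃ] and [ʃ] before a front vowel. /k/ is underlying.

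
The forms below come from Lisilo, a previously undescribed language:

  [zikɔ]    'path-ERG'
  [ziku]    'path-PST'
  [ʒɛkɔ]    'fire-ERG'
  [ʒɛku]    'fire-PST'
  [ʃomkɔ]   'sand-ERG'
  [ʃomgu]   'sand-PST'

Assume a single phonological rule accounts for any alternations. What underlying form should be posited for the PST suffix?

The PST morpheme has two allomorphs, [-gu] and [-ku].
The ERG suffix, which begins with [k], is invariant after every stem; so [k] is not altered by any rule here.
The PST suffix is therefore /-gu/ underlyingly, with post-vocalic devoicing: voiced stops become voiceless after a vowel.

/-gu/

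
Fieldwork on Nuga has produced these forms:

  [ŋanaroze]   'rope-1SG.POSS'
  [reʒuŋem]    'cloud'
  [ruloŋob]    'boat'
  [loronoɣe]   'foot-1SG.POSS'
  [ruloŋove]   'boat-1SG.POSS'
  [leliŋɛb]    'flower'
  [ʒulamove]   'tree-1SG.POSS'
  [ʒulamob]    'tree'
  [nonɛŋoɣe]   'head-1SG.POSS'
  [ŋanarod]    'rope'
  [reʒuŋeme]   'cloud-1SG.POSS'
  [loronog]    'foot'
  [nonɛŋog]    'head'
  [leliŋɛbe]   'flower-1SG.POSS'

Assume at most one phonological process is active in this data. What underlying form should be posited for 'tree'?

/ʒulamov/

'tree' shows [v] ~ [b] at the end of the stem ([ʒulamove] vs [ʒulamob]).
But 'flower' keeps [b] in both environments ([leliŋɛbe], [leliŋɛb]), so there is no rule changing /b/ to [v] before the 1SG.POSS suffix.
So /v/ is underlying, and a rule of word-final hardening — voiced fricatives become stops word-finally — gives [b].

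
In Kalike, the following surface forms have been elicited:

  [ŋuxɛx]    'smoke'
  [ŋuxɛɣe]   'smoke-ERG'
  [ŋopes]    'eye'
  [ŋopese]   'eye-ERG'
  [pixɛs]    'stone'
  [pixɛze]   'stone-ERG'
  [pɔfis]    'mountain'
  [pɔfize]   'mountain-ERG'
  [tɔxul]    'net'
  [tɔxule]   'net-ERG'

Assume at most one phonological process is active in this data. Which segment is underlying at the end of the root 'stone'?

In [pixɛs] and [pixɛze] the final segment of 'stone' alternates: [s] ~ [z].
If /s/ were underlying and a rule turned it into [z] before the ERG suffix, 'eye' would also alternate; but it has [s] in both [ŋopes] and [ŋopese].
Therefore /z/ is basic and [s] is derived by word-final obstruent devoicing (voiced obstruents become voiceless word-finally).

/z/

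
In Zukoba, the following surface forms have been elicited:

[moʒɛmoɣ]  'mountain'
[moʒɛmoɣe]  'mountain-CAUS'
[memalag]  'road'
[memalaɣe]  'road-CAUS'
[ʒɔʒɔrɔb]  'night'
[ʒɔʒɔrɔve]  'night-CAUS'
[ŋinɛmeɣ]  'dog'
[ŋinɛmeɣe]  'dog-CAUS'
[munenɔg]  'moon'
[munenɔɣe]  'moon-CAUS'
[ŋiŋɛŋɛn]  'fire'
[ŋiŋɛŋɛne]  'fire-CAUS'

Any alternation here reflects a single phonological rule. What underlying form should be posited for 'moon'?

/munenɔg/

The root 'moon' surfaces as [munenɔg] and [munenɔɣe], with a stem-final [g] ~ [ɣ] alternation.
If /ɣ/ were underlying and a rule turned it into [g] in isolation, 'dog' would also alternate; but it has [ɣ] in both [ŋinɛmeɣ] and [ŋinɛmeɣe].
So /g/ is underlying, and a rule of intervocalic spirantization — voiced stops become fricatives between vowels — gives [ɣ].
So 'moon' = /munenɔg/.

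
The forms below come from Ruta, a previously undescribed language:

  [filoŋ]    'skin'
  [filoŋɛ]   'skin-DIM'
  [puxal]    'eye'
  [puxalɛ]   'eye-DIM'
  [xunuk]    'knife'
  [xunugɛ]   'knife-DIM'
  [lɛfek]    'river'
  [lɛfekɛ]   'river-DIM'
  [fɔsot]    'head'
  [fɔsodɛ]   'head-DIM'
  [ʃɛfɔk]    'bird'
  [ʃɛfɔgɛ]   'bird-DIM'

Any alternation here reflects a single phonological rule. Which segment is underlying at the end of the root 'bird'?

/g/

In [ʃɛfɔk] and [ʃɛfɔgɛ] the final segment of 'bird' alternates: [k] ~ [g].
Compare 'river', with invariant [k] in [lɛfek] and [lɛfekɛ]: an analysis with underlying /k/ and a rule producing [g] before the DIM suffix would wrongly predict alternation here too.
Therefore /g/ is basic and [k] is derived by word-final obstruent devoicing (voiced obstruents become voiceless word-finally).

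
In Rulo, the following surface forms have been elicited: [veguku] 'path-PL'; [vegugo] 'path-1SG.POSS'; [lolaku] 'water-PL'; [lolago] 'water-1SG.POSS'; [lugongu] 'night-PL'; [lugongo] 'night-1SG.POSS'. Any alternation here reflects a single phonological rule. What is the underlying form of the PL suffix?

/-ku/

The PL suffix surfaces as [-gu] and [-ku], depending on the final segment of the stem.
By contrast the 1SG.POSS suffix keeps its initial [g] throughout — that segment must be underlying.
The PL suffix is therefore /-ku/ underlyingly, with post-nasal voicing: voiceless stops become voiced after a nasal.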